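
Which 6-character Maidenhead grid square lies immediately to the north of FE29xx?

Latitude subsquare x = 23; +1 → 24, wraps to 0 = a, carry into square.
Latitude square 9; +1 → 10, wraps to 0, carry into field.
Latitude field E = 4; +1 → 5 = F.
The longitude characters are unchanged.

FF20xa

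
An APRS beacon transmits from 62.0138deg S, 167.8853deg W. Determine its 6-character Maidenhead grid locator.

AC67bx

Add 180° to longitude and 90° to latitude: 12.1147, 27.9862.
Field: lon ⌊12.1147/20⌋ = 0 → A; lat ⌊27.9862/10⌋ = 2 → C.
Square: lon ⌊12.1147/2⌋ = 6; lat ⌊7.9862/1⌋ = 7.
Subsquare: lon ⌊0.1147/0.0833333⌋ = 1 → b; lat ⌊0.9862/0.0416667⌋ = 23 → x.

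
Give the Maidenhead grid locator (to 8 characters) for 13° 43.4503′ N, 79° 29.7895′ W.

FK03gr03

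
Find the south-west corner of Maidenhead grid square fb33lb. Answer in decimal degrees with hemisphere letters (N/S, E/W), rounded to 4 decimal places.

Field F=5, B=1: +5·20° lon, +1·10° lat → SW at lon -80°, lat -80°.
Square 3, 3: +3·2° lon, +3·1° lat → SW at lon -74°, lat -77°.
Subsquare l=11, b=1: +11·0.0833333° lon, +1·0.0416667° lat → SW at lon -73.0833°, lat -76.9583°.
latitude 76.9583° S, longitude 73.0833° W.

76.9583° S, 73.0833° W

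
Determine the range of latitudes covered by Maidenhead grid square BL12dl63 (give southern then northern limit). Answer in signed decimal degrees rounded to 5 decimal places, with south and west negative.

22.47083, 22.47500

Field B=1, L=11: +1·20° lon, +11·10° lat → SW at lon -160°, lat 20°.
Square 1, 2: +1·2° lon, +2·1° lat → SW at lon -158°, lat 22°.
Subsquare d=3, l=11: +3·0.0833333° lon, +11·0.0416667° lat → SW at lon -157.75°, lat 22.4583°.
Extended square 6, 3: +6·0.00833333° lon, +3·0.00416667° lat → SW at lon -157.7°, lat 22.4708°.
Cell spans 0.00833333° lon × 0.00416667° lat.
south 22.47083, north 22.47500.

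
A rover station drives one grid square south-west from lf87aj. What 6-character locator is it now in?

LF77xi

Longitude subsquare a = 0; −1 → -1, wraps to 23 = x, carry into square.
Longitude square 8; −1 → 7.
Latitude subsquare j = 9; −1 → 8 = i.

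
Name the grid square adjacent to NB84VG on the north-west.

NB84uh

Longitude subsquare v = 21; −1 → 20 = u.
Latitude subsquare g = 6; +1 → 7 = h.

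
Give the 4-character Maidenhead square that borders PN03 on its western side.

ON93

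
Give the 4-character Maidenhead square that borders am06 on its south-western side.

Longitude square 0; −1 → -1, wraps to 9, carry into field.
Longitude field A = 0; −1 → -1, wraps to 17 = R, wrapping around the antimeridian.
Latitude square 6; −1 → 5.

RM95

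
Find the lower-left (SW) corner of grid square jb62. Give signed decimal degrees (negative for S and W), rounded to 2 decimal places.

Field J=9, B=1: +9·20° lon, +1·10° lat → SW at lon 0°, lat -80°.
Square 6, 2: +6·2° lon, +2·1° lat → SW at lon 12°, lat -78°.
latitude -78.00, longitude 12.00.

-78.00, 12.00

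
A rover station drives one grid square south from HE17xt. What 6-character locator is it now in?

Latitude subsquare t = 19; −1 → 18 = s.
The longitude characters are unchanged.

HE17xs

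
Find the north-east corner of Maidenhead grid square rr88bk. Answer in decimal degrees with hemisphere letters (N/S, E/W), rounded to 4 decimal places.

Field R=17, R=17: +17·20° lon, +17·10° lat → SW at lon 160°, lat 80°.
Square 8, 8: +8·2° lon, +8·1° lat → SW at lon 176°, lat 88°.
Subsquare b=1, k=10: +1·0.0833333° lon, +10·0.0416667° lat → SW at lon 176.083°, lat 88.4167°.
Cell spans 0.0833333° lon × 0.0416667° lat. NE corner is SW corner plus one full cell.
latitude 88.4583° N, longitude 176.1667° E.

88.4583° N, 176.1667° E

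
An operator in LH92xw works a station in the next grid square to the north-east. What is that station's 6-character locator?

Longitude subsquare x = 23; +1 → 24, wraps to 0 = a, carry into square.
Longitude square 9; +1 → 10, wraps to 0, carry into field.
Longitude field L = 11; +1 → 12 = M.
Latitude subsquare w = 22; +1 → 23 = x.

MH02ax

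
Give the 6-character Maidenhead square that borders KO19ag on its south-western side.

KO09xf

Longitude subsquare a = 0; −1 → -1, wraps to 23 = x, carry into square.
Longitude square 1; −1 → 0.
Latitude subsquare g = 6; −1 → 5 = f.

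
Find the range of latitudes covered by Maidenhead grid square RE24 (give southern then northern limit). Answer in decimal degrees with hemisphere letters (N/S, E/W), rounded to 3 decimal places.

46.000° S, 45.000° S

Field R=17, E=4: +17·20° lon, +4·10° lat → SW at lon 160°, lat -50°.
Square 2, 4: +2·2° lon, +4·1° lat → SW at lon 164°, lat -46°.
Cell spans 2° lon × 1° lat.
south 46.000° S, north 45.000° S.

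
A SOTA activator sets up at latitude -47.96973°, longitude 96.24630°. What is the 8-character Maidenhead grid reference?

NE82ca97

Add 180° to longitude and 90° to latitude: 276.24630, 42.03027.
Field: lon ⌊276.24630/20⌋ = 13 → N; lat ⌊42.03027/10⌋ = 4 → E.
Square: lon ⌊16.24630/2⌋ = 8; lat ⌊2.03027/1⌋ = 2.
Subsquare: lon ⌊0.24630/0.0833333⌋ = 2 → c; lat ⌊0.03027/0.0416667⌋ = 0 → a.
Extended square: lon ⌊0.07963/0.00833333⌋ = 9; lat ⌊0.03027/0.00416667⌋ = 7.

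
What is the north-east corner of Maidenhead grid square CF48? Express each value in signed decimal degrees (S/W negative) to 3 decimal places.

Field C=2, F=5: +2·20° lon, +5·10° lat → SW at lon -140°, lat -40°.
Square 4, 8: +4·2° lon, +8·1° lat → SW at lon -132°, lat -32°.
Cell spans 2° lon × 1° lat. NE corner is SW corner plus one full cell.
latitude -31.000, longitude -130.000.

-31.000, -130.000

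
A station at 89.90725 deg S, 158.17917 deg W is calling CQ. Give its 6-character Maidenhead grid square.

BA00vc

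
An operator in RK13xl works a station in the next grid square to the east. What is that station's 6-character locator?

Longitude subsquare x = 23; +1 → 24, wraps to 0 = a, carry into square.
Longitude square 1; +1 → 2.
The latitude characters are unchanged.

RK23al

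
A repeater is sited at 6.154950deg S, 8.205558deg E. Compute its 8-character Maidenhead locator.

Offset from 180°W / 90°S: lon 188.20556°, lat 83.84505°.
Field (20°×10°, letters A–R): 188.20556/20 → 9 → J, 83.84505/10 → 8 → I; chars JI.
Square (2°×1°, digits 0–9): 8.20556/2 → 4, 3.84505/1 → 3; chars 43.
Subsquare (5′×2.5′, letters a–x): 0.20556/0.0833333 → 2 → c, 0.84505/0.0416667 → 20 → u; chars cu.
Extended square (30″×15″, digits 0–9): 0.03889/0.00833333 → 4, 0.01172/0.00416667 → 2; chars 42.

JI43cu42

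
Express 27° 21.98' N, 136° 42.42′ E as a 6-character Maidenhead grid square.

Offset from 180°W / 90°S: lon 316.7070°, lat 117.3663°.
Field: lon ⌊316.7070/20⌋ = 15 → P; lat ⌊117.3663/10⌋ = 11 → L.
Square: lon ⌊16.7070/2⌋ = 8; lat ⌊7.3663/1⌋ = 7.
Subsquare: lon ⌊0.7070/0.0833333⌋ = 8 → i; lat ⌊0.3663/0.0416667⌋ = 8 → i.

PL87ii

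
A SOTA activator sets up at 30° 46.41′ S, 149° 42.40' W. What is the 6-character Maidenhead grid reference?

BF59df

Shift to the Maidenhead origin (180°W, 90°S): lon 30.2933, lat 59.2265.
Field: lon ⌊30.2933/20⌋ = 1 → B; lat ⌊59.2265/10⌋ = 5 → F.
Square: lon ⌊10.2933/2⌋ = 5; lat ⌊9.2265/1⌋ = 9.
Subsquare: lon ⌊0.2933/0.0833333⌋ = 3 → d; lat ⌊0.2265/0.0416667⌋ = 5 → f.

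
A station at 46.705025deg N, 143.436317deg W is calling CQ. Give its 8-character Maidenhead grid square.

Offset from 180°W / 90°S: lon 36.56368°, lat 136.70503°.
Field (20°×10°, letters A–R): lon ⌊36.56368/20⌋ = 1 → B; lat ⌊136.70503/10⌋ = 13 → N.
Square (2°×1°, digits 0–9): lon ⌊16.56368/2⌋ = 8; lat ⌊6.70503/1⌋ = 6.
Subsquare (5′×2.5′, letters a–x): lon ⌊0.56368/0.0833333⌋ = 6 → g; lat ⌊0.70503/0.0416667⌋ = 16 → q.
Extended square (30″×15″, digits 0–9): lon ⌊0.06368/0.00833333⌋ = 7; lat ⌊0.03836/0.00416667⌋ = 9.

BN86gq79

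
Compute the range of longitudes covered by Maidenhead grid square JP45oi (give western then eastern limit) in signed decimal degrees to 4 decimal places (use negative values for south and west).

Field J=9, P=15: +9·20° lon, +15·10° lat → SW at lon 0°, lat 60°.
Square 4, 5: +4·2° lon, +5·1° lat → SW at lon 8°, lat 65°.
Subsquare o=14, i=8: +14·0.0833333° lon, +8·0.0416667° lat → SW at lon 9.16667°, lat 65.3333°.
Cell spans 0.0833333° lon × 0.0416667° lat.
west 9.1667, east 9.2500.

9.1667, 9.2500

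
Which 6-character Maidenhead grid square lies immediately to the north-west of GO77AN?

GO67xo

Longitude subsquare a = 0; −1 → -1, wraps to 23 = x, carry into square.
Longitude square 7; −1 → 6.
Latitude subsquare n = 13; +1 → 14 = o.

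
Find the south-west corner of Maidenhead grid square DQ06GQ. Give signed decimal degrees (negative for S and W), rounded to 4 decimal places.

76.6667, -119.5000

Field D=3, Q=16: +3·20° lon, +16·10° lat → SW at lon -120°, lat 70°.
Square 0, 6: +0·2° lon, +6·1° lat → SW at lon -120°, lat 76°.
Subsquare g=6, q=16: +6·0.0833333° lon, +16·0.0416667° lat → SW at lon -119.5°, lat 76.6667°.
latitude 76.6667, longitude -119.5000.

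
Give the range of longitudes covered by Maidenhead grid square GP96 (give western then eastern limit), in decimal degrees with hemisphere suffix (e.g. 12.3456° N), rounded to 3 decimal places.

42.000° W, 40.000° W

Field G=6, P=15: +6·20° lon, +15·10° lat → SW at lon -60°, lat 60°.
Square 9, 6: +9·2° lon, +6·1° lat → SW at lon -42°, lat 66°.
Cell spans 2° lon × 1° lat.
west 42.000° W, east 40.000° W.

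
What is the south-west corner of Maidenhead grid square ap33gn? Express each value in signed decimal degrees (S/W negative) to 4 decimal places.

63.5417, -173.5000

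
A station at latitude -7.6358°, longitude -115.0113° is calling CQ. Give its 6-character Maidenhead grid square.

Offset from 180°W / 90°S: lon 64.9887°, lat 82.3642°.
Field: lon ⌊64.9887/20⌋ = 3 → D; lat ⌊82.3642/10⌋ = 8 → I.
Square: lon ⌊4.9887/2⌋ = 2; lat ⌊2.3642/1⌋ = 2.
Subsquare: lon ⌊0.9887/0.0833333⌋ = 11 → l; lat ⌊0.3642/0.0416667⌋ = 8 → i.

DI22li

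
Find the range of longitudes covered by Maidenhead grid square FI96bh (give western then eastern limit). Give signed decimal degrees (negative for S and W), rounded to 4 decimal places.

Field F=5, I=8: +5·20° lon, +8·10° lat → SW at lon -80°, lat -10°.
Square 9, 6: +9·2° lon, +6·1° lat → SW at lon -62°, lat -4°.
Subsquare b=1, h=7: +1·0.0833333° lon, +7·0.0416667° lat → SW at lon -61.9167°, lat -3.70833°.
Cell spans 0.0833333° lon × 0.0416667° lat.
west -61.9167, east -61.8333.

-61.9167, -61.8333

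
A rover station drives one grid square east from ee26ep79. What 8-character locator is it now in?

EE26ep89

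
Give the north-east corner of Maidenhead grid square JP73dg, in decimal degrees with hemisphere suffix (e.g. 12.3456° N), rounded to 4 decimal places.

63.2917° N, 14.3333° E

Field J=9, P=15: +9·20° lon, +15·10° lat → SW at lon 0°, lat 60°.
Square 7, 3: +7·2° lon, +3·1° lat → SW at lon 14°, lat 63°.
Subsquare d=3, g=6: +3·0.0833333° lon, +6·0.0416667° lat → SW at lon 14.25°, lat 63.25°.
Cell spans 0.0833333° lon × 0.0416667° lat. NE corner is SW corner plus one full cell.
latitude 63.2917° N, longitude 14.3333° E.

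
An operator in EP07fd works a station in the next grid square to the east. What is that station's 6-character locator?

Longitude subsquare f = 5; +1 → 6 = g.
The latitude characters are unchanged.

EP07gd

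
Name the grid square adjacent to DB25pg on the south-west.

DB25of

Longitude subsquare p = 15; −1 → 14 = o.
Latitude subsquare g = 6; −1 → 5 = f.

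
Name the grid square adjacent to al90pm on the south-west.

Longitude subsquare p = 15; −1 → 14 = o.
Latitude subsquare m = 12; −1 → 11 = l.

AL90ol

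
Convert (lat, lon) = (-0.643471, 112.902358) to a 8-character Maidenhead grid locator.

OI69ki85

Offset from 180°W / 90°S: lon 292.90236°, lat 89.35653°.
Field: 292.90236/20 → 14 → O, 89.35653/10 → 8 → I; chars OI.
Square: 12.90236/2 → 6, 9.35653/1 → 9; chars 69.
Subsquare: 0.90236/0.0833333 → 10 → k, 0.35653/0.0416667 → 8 → i; chars ki.
Extended square: 0.06902/0.00833333 → 8, 0.02320/0.00416667 → 5; chars 85.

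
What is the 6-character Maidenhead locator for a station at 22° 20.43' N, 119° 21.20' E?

OL92qi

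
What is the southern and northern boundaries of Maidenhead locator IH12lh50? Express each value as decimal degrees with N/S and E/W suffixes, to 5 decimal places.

Field I=8, H=7: +8·20° lon, +7·10° lat → SW at lon -20°, lat -20°.
Square 1, 2: +1·2° lon, +2·1° lat → SW at lon -18°, lat -18°.
Subsquare l=11, h=7: +11·0.0833333° lon, +7·0.0416667° lat → SW at lon -17.0833°, lat -17.7083°.
Extended square 5, 0: +5·0.00833333° lon, +0·0.00416667° lat → SW at lon -17.0417°, lat -17.7083°.
Cell spans 0.00833333° lon × 0.00416667° lat.
south 17.70833° S, north 17.70417° S.

17.70833° S, 17.70417° S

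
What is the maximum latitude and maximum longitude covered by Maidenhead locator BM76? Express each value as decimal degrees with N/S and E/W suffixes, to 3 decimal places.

Field B=1, M=12: +1·20° lon, +12·10° lat → SW at lon -160°, lat 30°.
Square 7, 6: +7·2° lon, +6·1° lat → SW at lon -146°, lat 36°.
Cell spans 2° lon × 1° lat. NE corner is SW corner plus one full cell.
latitude 37.000° N, longitude 144.000° W.

37.000° N, 144.000° W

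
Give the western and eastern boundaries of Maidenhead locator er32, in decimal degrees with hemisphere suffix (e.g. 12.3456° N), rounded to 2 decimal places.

94.00° W, 92.00° W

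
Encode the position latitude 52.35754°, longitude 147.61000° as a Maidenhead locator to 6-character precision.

Add 180° to longitude and 90° to latitude: 327.6100, 142.3575.
Field: 327.6100/20 → 16 → Q, 142.3575/10 → 14 → O; chars QO.
Square: 7.6100/2 → 3, 2.3575/1 → 2; chars 32.
Subsquare: 1.6100/0.0833333 → 19 → t, 0.3575/0.0416667 → 8 → i; chars ti.

QO32ti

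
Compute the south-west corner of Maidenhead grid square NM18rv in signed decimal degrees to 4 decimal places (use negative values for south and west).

38.8750, 83.4167

Field N=13, M=12: +13·20° lon, +12·10° lat → SW at lon 80°, lat 30°.
Square 1, 8: +1·2° lon, +8·1° lat → SW at lon 82°, lat 38°.
Subsquare r=17, v=21: +17·0.0833333° lon, +21·0.0416667° lat → SW at lon 83.4167°, lat 38.875°.
latitude 38.8750, longitude 83.4167.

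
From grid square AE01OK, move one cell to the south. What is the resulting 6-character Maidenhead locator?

AE01oj

Latitude subsquare k = 10; −1 → 9 = j.
The longitude characters are unchanged.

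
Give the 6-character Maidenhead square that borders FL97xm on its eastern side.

Longitude subsquare x = 23; +1 → 24, wraps to 0 = a, carry into square.
Longitude square 9; +1 → 10, wraps to 0, carry into field.
Longitude field F = 5; +1 → 6 = G.
The latitude characters are unchanged.

GL07am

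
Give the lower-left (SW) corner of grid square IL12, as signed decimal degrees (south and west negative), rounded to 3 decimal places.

22.000, -18.000

Field I=8, L=11: +8·20° lon, +11·10° lat → SW at lon -20°, lat 20°.
Square 1, 2: +1·2° lon, +2·1° lat → SW at lon -18°, lat 22°.
latitude 22.000, longitude -18.000.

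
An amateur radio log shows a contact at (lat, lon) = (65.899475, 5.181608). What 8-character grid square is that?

Offset from 180°W / 90°S: lon 185.18161°, lat 155.89947°.
Field (20°×10°, letters A–R): lon ⌊185.18161/20⌋ = 9 → J; lat ⌊155.89947/10⌋ = 15 → P.
Square (2°×1°, digits 0–9): lon ⌊5.18161/2⌋ = 2; lat ⌊5.89947/1⌋ = 5.
Subsquare (5′×2.5′, letters a–x): lon ⌊1.18161/0.0833333⌋ = 14 → o; lat ⌊0.89947/0.0416667⌋ = 21 → v.
Extended square (30″×15″, digits 0–9): lon ⌊0.01494/0.00833333⌋ = 1; lat ⌊0.02447/0.00416667⌋ = 5.

JP25ov15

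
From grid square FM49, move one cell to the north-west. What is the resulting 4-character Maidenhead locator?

FN30

Longitude square 4; −1 → 3.
Latitude square 9; +1 → 10, wraps to 0, carry into field.
Latitude field M = 12; +1 → 13 = N.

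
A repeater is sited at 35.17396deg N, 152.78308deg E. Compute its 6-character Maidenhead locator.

QM65je

Offset from 180°W / 90°S: lon 332.7831°, lat 125.1740°.
Field (20°×10°, letters A–R): lon ⌊332.7831/20⌋ = 16 → Q; lat ⌊125.1740/10⌋ = 12 → M.
Square (2°×1°, digits 0–9): lon ⌊12.7831/2⌋ = 6; lat ⌊5.1740/1⌋ = 5.
Subsquare (5′×2.5′, letters a–x): lon ⌊0.7831/0.0833333⌋ = 9 → j; lat ⌊0.1740/0.0416667⌋ = 4 → e.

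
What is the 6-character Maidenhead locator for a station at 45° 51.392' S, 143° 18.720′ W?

BE84id

Add 180° to longitude and 90° to latitude: 36.6880, 44.1435.
Field: 36.6880/20 → 1 → B, 44.1435/10 → 4 → E; chars BE.
Square: 16.6880/2 → 8, 4.1435/1 → 4; chars 84.
Subsquare: 0.6880/0.0833333 → 8 → i, 0.1435/0.0416667 → 3 → d; chars id.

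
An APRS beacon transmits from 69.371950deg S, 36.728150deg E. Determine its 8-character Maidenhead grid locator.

KC80ip70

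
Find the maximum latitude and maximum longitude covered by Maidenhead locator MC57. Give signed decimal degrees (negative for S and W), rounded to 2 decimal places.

-62.00, 72.00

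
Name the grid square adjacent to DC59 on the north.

Latitude square 9; +1 → 10, wraps to 0, carry into field.
Latitude field C = 2; +1 → 3 = D.
The longitude characters are unchanged.

DD50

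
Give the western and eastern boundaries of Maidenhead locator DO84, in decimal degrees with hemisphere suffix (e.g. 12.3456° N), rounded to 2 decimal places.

Field D=3, O=14: +3·20° lon, +14·10° lat → SW at lon -120°, lat 50°.
Square 8, 4: +8·2° lon, +4·1° lat → SW at lon -104°, lat 54°.
Cell spans 2° lon × 1° lat.
west 104.00° W, east 102.00° W.

104.00° W, 102.00° W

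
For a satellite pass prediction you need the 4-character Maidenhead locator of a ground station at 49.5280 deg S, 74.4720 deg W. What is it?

Offset from 180°W / 90°S: lon 105.53°, lat 40.47°.
Field: 105.53/20 → 5 → F, 40.47/10 → 4 → E; chars FE.
Square: 5.53/2 → 2, 0.47/1 → 0; chars 20.

FE20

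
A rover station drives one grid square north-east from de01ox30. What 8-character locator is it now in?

DE01ox41

Longitude extended square 3; +1 → 4.
Latitude extended square 0; +1 → 1.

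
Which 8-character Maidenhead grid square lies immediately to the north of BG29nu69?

BG29nv60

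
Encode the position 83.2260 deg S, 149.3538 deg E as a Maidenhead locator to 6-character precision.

QA46qs

Shift to the Maidenhead origin (180°W, 90°S): lon 329.3538, lat 6.7740.
Field: lon ⌊329.3538/20⌋ = 16 → Q; lat ⌊6.7740/10⌋ = 0 → A.
Square: lon ⌊9.3538/2⌋ = 4; lat ⌊6.7740/1⌋ = 6.
Subsquare: lon ⌊1.3538/0.0833333⌋ = 16 → q; lat ⌊0.7740/0.0416667⌋ = 18 → s.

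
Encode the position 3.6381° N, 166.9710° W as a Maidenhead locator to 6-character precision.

AJ63mp

Offset from 180°W / 90°S: lon 13.0290°, lat 93.6381°.
Field: 13.0290/20 → 0 → A, 93.6381/10 → 9 → J; chars AJ.
Square: 13.0290/2 → 6, 3.6381/1 → 3; chars 63.
Subsquare: 1.0290/0.0833333 → 12 → m, 0.6381/0.0416667 → 15 → p; chars mp.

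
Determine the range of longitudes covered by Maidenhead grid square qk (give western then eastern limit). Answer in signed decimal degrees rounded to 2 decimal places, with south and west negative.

140.00, 160.00

Field Q=16, K=10: +16·20° lon, +10·10° lat → SW at lon 140°, lat 10°.
Cell spans 20° lon × 10° lat.
west 140.00, east 160.00.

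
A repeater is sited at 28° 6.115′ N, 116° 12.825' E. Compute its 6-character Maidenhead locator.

OL88cc

Offset from 180°W / 90°S: lon 296.2138°, lat 118.1019°.
Field: lon ⌊296.2138/20⌋ = 14 → O; lat ⌊118.1019/10⌋ = 11 → L.
Square: lon ⌊16.2138/2⌋ = 8; lat ⌊8.1019/1⌋ = 8.
Subsquare: lon ⌊0.2138/0.0833333⌋ = 2 → c; lat ⌊0.1019/0.0416667⌋ = 2 → c.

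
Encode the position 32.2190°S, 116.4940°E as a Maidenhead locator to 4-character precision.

Shift to the Maidenhead origin (180°W, 90°S): lon 296.49, lat 57.78.
Field: 296.49/20 → 14 → O, 57.78/10 → 5 → F; chars OF.
Square: 16.49/2 → 8, 7.78/1 → 7; chars 87.

OF87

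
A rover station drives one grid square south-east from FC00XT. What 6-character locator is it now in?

FC10as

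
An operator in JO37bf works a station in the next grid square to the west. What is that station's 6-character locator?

JO37af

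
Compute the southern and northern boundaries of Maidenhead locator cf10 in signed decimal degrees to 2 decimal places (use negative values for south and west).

-40.00, -39.00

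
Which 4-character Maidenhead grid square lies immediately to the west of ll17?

LL07

Longitude square 1; −1 → 0.
The latitude characters are unchanged.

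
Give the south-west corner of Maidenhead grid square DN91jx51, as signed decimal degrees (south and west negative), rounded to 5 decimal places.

Field D=3, N=13: +3·20° lon, +13·10° lat → SW at lon -120°, lat 40°.
Square 9, 1: +9·2° lon, +1·1° lat → SW at lon -102°, lat 41°.
Subsquare j=9, x=23: +9·0.0833333° lon, +23·0.0416667° lat → SW at lon -101.25°, lat 41.9583°.
Extended square 5, 1: +5·0.00833333° lon, +1·0.00416667° lat → SW at lon -101.208°, lat 41.9625°.
latitude 41.96250, longitude -101.20833.

41.96250, -101.20833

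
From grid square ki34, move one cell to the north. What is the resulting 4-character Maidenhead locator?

Latitude square 4; +1 → 5.
The longitude characters are unchanged.

KI35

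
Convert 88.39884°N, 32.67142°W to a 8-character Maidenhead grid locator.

HR38pj95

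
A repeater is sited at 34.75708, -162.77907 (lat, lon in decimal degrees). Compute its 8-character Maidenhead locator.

Add 180° to longitude and 90° to latitude: 17.22093, 124.75708.
Field: lon ⌊17.22093/20⌋ = 0 → A; lat ⌊124.75708/10⌋ = 12 → M.
Square: lon ⌊17.22093/2⌋ = 8; lat ⌊4.75708/1⌋ = 4.
Subsquare: lon ⌊1.22093/0.0833333⌋ = 14 → o; lat ⌊0.75708/0.0416667⌋ = 18 → s.
Extended square: lon ⌊0.05426/0.00833333⌋ = 6; lat ⌊0.00708/0.00416667⌋ = 1.

AM84os61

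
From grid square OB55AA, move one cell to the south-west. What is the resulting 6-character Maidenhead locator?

OB44xx

Longitude subsquare a = 0; −1 → -1, wraps to 23 = x, carry into square.
Longitude square 5; −1 → 4.
Latitude subsquare a = 0; −1 → -1, wraps to 23 = x, carry into square.
Latitude square 5; −1 → 4.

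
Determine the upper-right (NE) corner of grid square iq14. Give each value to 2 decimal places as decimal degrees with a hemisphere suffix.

75.00° N, 16.00° W

Field I=8, Q=16: +8·20° lon, +16·10° lat → SW at lon -20°, lat 70°.
Square 1, 4: +1·2° lon, +4·1° lat → SW at lon -18°, lat 74°.
Cell spans 2° lon × 1° lat. NE corner is SW corner plus one full cell.
latitude 75.00° N, longitude 16.00° W.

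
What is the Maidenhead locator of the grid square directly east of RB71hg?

Longitude subsquare h = 7; +1 → 8 = i.
The latitude characters are unchanged.

RB71ig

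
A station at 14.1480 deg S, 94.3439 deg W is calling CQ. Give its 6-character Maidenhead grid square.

EH25tu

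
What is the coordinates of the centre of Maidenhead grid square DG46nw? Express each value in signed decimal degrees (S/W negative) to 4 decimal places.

-23.0625, -110.8750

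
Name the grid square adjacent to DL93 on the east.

EL03

Longitude square 9; +1 → 10, wraps to 0, carry into field.
Longitude field D = 3; +1 → 4 = E.
The latitude characters are unchanged.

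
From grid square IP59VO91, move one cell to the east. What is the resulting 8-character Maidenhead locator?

IP59wo01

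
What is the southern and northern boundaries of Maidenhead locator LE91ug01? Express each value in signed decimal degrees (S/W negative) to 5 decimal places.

Field L=11, E=4: +11·20° lon, +4·10° lat → SW at lon 40°, lat -50°.
Square 9, 1: +9·2° lon, +1·1° lat → SW at lon 58°, lat -49°.
Subsquare u=20, g=6: +20·0.0833333° lon, +6·0.0416667° lat → SW at lon 59.6667°, lat -48.75°.
Extended square 0, 1: +0·0.00833333° lon, +1·0.00416667° lat → SW at lon 59.6667°, lat -48.7458°.
Cell spans 0.00833333° lon × 0.00416667° lat.
south -48.74583, north -48.74167.

-48.74583, -48.74167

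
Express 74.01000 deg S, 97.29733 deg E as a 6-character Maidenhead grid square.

NB85px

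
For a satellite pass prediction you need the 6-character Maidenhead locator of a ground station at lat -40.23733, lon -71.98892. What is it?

FE49as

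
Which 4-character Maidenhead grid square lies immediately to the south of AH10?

Latitude square 0; −1 → -1, wraps to 9, carry into field.
Latitude field H = 7; −1 → 6 = G.
The longitude characters are unchanged.

AG19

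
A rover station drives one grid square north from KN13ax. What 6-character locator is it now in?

KN14aa

Latitude subsquare x = 23; +1 → 24, wraps to 0 = a, carry into square.
Latitude square 3; +1 → 4.
The longitude characters are unchanged.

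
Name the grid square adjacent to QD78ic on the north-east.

QD78jd

Longitude subsquare i = 8; +1 → 9 = j.
Latitude subsquare c = 2; +1 → 3 = d.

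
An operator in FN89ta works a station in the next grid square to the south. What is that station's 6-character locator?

FN88tx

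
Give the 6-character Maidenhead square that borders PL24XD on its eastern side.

Longitude subsquare x = 23; +1 → 24, wraps to 0 = a, carry into square.
Longitude square 2; +1 → 3.
The latitude characters are unchanged.

PL34ad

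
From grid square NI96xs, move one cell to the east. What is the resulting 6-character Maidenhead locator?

OI06as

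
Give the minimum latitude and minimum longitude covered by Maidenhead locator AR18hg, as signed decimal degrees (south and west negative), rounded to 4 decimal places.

Field A=0, R=17: +0·20° lon, +17·10° lat → SW at lon -180°, lat 80°.
Square 1, 8: +1·2° lon, +8·1° lat → SW at lon -178°, lat 88°.
Subsquare h=7, g=6: +7·0.0833333° lon, +6·0.0416667° lat → SW at lon -177.417°, lat 88.25°.
latitude 88.2500, longitude -177.4167.

88.2500, -177.4167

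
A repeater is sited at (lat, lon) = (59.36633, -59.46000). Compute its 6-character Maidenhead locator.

GO09gi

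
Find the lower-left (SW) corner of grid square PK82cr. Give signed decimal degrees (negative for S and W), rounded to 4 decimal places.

12.7083, 136.1667

Field P=15, K=10: +15·20° lon, +10·10° lat → SW at lon 120°, lat 10°.
Square 8, 2: +8·2° lon, +2·1° lat → SW at lon 136°, lat 12°.
Subsquare c=2, r=17: +2·0.0833333° lon, +17·0.0416667° lat → SW at lon 136.167°, lat 12.7083°.
latitude 12.7083, longitude 136.1667.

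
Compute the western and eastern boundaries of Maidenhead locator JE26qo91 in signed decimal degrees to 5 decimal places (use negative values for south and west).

Field J=9, E=4: +9·20° lon, +4·10° lat → SW at lon 0°, lat -50°.
Square 2, 6: +2·2° lon, +6·1° lat → SW at lon 4°, lat -44°.
Subsquare q=16, o=14: +16·0.0833333° lon, +14·0.0416667° lat → SW at lon 5.33333°, lat -43.4167°.
Extended square 9, 1: +9·0.00833333° lon, +1·0.00416667° lat → SW at lon 5.40833°, lat -43.4125°.
Cell spans 0.00833333° lon × 0.00416667° lat.
west 5.40833, east 5.41667.

5.40833, 5.41667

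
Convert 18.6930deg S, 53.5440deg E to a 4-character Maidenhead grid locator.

LH61

Add 180° to longitude and 90° to latitude: 233.54, 71.31.
Field: lon ⌊233.54/20⌋ = 11 → L; lat ⌊71.31/10⌋ = 7 → H.
Square: lon ⌊13.54/2⌋ = 6; lat ⌊1.31/1⌋ = 1.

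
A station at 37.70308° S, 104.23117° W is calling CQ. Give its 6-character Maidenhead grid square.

DF72vh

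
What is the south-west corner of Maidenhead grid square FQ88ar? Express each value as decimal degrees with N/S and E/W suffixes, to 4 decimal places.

Field F=5, Q=16: +5·20° lon, +16·10° lat → SW at lon -80°, lat 70°.
Square 8, 8: +8·2° lon, +8·1° lat → SW at lon -64°, lat 78°.
Subsquare a=0, r=17: +0·0.0833333° lon, +17·0.0416667° lat → SW at lon -64°, lat 78.7083°.
latitude 78.7083° N, longitude 64.0000° W.

78.7083° N, 64.0000° W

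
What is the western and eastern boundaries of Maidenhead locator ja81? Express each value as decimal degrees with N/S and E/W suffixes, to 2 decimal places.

16.00° E, 18.00° E

Field J=9, A=0: +9·20° lon, +0·10° lat → SW at lon 0°, lat -90°.
Square 8, 1: +8·2° lon, +1·1° lat → SW at lon 16°, lat -89°.
Cell spans 2° lon × 1° lat.
west 16.00° E, east 18.00° E.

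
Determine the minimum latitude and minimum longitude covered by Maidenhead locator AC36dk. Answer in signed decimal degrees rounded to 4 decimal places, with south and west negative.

-63.5833, -173.7500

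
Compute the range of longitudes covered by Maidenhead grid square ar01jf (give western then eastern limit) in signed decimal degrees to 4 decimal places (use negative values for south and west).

-179.2500, -179.1667

Field A=0, R=17: +0·20° lon, +17·10° lat → SW at lon -180°, lat 80°.
Square 0, 1: +0·2° lon, +1·1° lat → SW at lon -180°, lat 81°.
Subsquare j=9, f=5: +9·0.0833333° lon, +5·0.0416667° lat → SW at lon -179.25°, lat 81.2083°.
Cell spans 0.0833333° lon × 0.0416667° lat.
west -179.2500, east -179.1667.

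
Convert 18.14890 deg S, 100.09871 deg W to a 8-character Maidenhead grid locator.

Add 180° to longitude and 90° to latitude: 79.90129, 71.85110.
Field (20°×10°, letters A–R): 79.90129/20 → 3 → D, 71.85110/10 → 7 → H; chars DH.
Square (2°×1°, digits 0–9): 19.90129/2 → 9, 1.85110/1 → 1; chars 91.
Subsquare (5′×2.5′, letters a–x): 1.90129/0.0833333 → 22 → w, 0.85110/0.0416667 → 20 → u; chars wu.
Extended square (30″×15″, digits 0–9): 0.06796/0.00833333 → 8, 0.01777/0.00416667 → 4; chars 84.

DH91wu84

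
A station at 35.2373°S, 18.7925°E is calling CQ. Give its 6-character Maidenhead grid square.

JF94js

Offset from 180°W / 90°S: lon 198.7925°, lat 54.7627°.
Field: 198.7925/20 → 9 → J, 54.7627/10 → 5 → F; chars JF.
Square: 18.7925/2 → 9, 4.7627/1 → 4; chars 94.
Subsquare: 0.7925/0.0833333 → 9 → j, 0.7627/0.0416667 → 18 → s; chars js.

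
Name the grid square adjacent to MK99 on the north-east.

Longitude square 9; +1 → 10, wraps to 0, carry into field.
Longitude field M = 12; +1 → 13 = N.
Latitude square 9; +1 → 10, wraps to 0, carry into field.
Latitude field K = 10; +1 → 11 = L.

NL00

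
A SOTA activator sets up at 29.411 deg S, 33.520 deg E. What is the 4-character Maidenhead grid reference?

Shift to the Maidenhead origin (180°W, 90°S): lon 213.52, lat 60.59.
Field (20°×10°, letters A–R): 213.52/20 → 10 → K, 60.59/10 → 6 → G; chars KG.
Square (2°×1°, digits 0–9): 13.52/2 → 6, 0.59/1 → 0; chars 60.

KG60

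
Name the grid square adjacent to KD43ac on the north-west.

Longitude subsquare a = 0; −1 → -1, wraps to 23 = x, carry into square.
Longitude square 4; −1 → 3.
Latitude subsquare c = 2; +1 → 3 = d.

KD33xd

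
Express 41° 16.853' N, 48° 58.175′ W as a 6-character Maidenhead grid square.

Add 180° to longitude and 90° to latitude: 131.0304, 131.2809.
Field: 131.0304/20 → 6 → G, 131.2809/10 → 13 → N; chars GN.
Square: 11.0304/2 → 5, 1.2809/1 → 1; chars 51.
Subsquare: 1.0304/0.0833333 → 12 → m, 0.2809/0.0416667 → 6 → g; chars mg.

GN51mg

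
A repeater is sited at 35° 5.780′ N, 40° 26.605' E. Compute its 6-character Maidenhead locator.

LM05fc

Shift to the Maidenhead origin (180°W, 90°S): lon 220.4434, lat 125.0963.
Field: 220.4434/20 → 11 → L, 125.0963/10 → 12 → M; chars LM.
Square: 0.4434/2 → 0, 5.0963/1 → 5; chars 05.
Subsquare: 0.4434/0.0833333 → 5 → f, 0.0963/0.0416667 → 2 → c; chars fc.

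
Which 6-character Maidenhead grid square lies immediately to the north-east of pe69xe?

PE79af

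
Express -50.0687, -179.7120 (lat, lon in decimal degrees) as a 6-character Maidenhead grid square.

Offset from 180°W / 90°S: lon 0.2880°, lat 39.9313°.
Field: lon ⌊0.2880/20⌋ = 0 → A; lat ⌊39.9313/10⌋ = 3 → D.
Square: lon ⌊0.2880/2⌋ = 0; lat ⌊9.9313/1⌋ = 9.
Subsquare: lon ⌊0.2880/0.0833333⌋ = 3 → d; lat ⌊0.9313/0.0416667⌋ = 22 → w.

AD09dw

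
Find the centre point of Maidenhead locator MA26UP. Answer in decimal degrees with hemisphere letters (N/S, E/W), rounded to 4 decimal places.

83.3542° S, 65.7083° E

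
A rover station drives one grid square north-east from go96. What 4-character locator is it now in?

HO07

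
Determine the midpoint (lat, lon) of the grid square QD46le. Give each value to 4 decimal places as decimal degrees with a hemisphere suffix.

53.8125° S, 148.9583° E

Field Q=16, D=3: +16·20° lon, +3·10° lat → SW at lon 140°, lat -60°.
Square 4, 6: +4·2° lon, +6·1° lat → SW at lon 148°, lat -54°.
Subsquare l=11, e=4: +11·0.0833333° lon, +4·0.0416667° lat → SW at lon 148.917°, lat -53.8333°.
Cell spans 0.0833333° lon × 0.0416667° lat. Centre is SW corner plus half of each.
latitude 53.8125° S, longitude 148.9583° E.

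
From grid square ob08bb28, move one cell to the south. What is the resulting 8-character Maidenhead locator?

OB08bb27

Latitude extended square 8; −1 → 7.
The longitude characters are unchanged.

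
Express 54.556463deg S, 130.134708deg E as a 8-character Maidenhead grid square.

Offset from 180°W / 90°S: lon 310.13471°, lat 35.44354°.
Field (20°×10°, letters A–R): lon ⌊310.13471/20⌋ = 15 → P; lat ⌊35.44354/10⌋ = 3 → D.
Square (2°×1°, digits 0–9): lon ⌊10.13471/2⌋ = 5; lat ⌊5.44354/1⌋ = 5.
Subsquare (5′×2.5′, letters a–x): lon ⌊0.13471/0.0833333⌋ = 1 → b; lat ⌊0.44354/0.0416667⌋ = 10 → k.
Extended square (30″×15″, digits 0–9): lon ⌊0.05137/0.00833333⌋ = 6; lat ⌊0.02687/0.00416667⌋ = 6.

PD55bk66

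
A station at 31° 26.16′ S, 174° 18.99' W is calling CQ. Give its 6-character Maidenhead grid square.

AF28un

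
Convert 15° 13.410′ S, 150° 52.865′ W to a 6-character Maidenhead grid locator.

BH44ns

Offset from 180°W / 90°S: lon 29.1189°, lat 74.7765°.
Field: 29.1189/20 → 1 → B, 74.7765/10 → 7 → H; chars BH.
Square: 9.1189/2 → 4, 4.7765/1 → 4; chars 44.
Subsquare: 1.1189/0.0833333 → 13 → n, 0.7765/0.0416667 → 18 → s; chars ns.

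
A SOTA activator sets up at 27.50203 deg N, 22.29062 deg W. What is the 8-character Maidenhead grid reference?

HL87um50

Add 180° to longitude and 90° to latitude: 157.70938, 117.50203.
Field: 157.70938/20 → 7 → H, 117.50203/10 → 11 → L; chars HL.
Square: 17.70938/2 → 8, 7.50203/1 → 7; chars 87.
Subsquare: 1.70938/0.0833333 → 20 → u, 0.50203/0.0416667 → 12 → m; chars um.
Extended square: 0.04271/0.00833333 → 5, 0.00203/0.00416667 → 0; chars 50.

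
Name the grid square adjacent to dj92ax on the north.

DJ93aa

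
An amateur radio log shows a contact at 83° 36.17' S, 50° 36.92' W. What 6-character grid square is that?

GA46qj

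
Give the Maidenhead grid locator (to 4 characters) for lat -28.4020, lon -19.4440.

Add 180° to longitude and 90° to latitude: 160.56, 61.60.
Field: lon ⌊160.56/20⌋ = 8 → I; lat ⌊61.60/10⌋ = 6 → G.
Square: lon ⌊0.56/2⌋ = 0; lat ⌊1.60/1⌋ = 1.

IG01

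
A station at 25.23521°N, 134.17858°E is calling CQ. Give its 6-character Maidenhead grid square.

Offset from 180°W / 90°S: lon 314.1786°, lat 115.2352°.
Field: 314.1786/20 → 15 → P, 115.2352/10 → 11 → L; chars PL.
Square: 14.1786/2 → 7, 5.2352/1 → 5; chars 75.
Subsquare: 0.1786/0.0833333 → 2 → c, 0.2352/0.0416667 → 5 → f; chars cf.

PL75cf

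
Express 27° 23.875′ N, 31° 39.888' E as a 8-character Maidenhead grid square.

Shift to the Maidenhead origin (180°W, 90°S): lon 211.66480, lat 117.39792.
Field: lon ⌊211.66480/20⌋ = 10 → K; lat ⌊117.39792/10⌋ = 11 → L.
Square: lon ⌊11.66480/2⌋ = 5; lat ⌊7.39792/1⌋ = 7.
Subsquare: lon ⌊1.66480/0.0833333⌋ = 19 → t; lat ⌊0.39792/0.0416667⌋ = 9 → j.
Extended square: lon ⌊0.08147/0.00833333⌋ = 9; lat ⌊0.02292/0.00416667⌋ = 5.

KL57tj95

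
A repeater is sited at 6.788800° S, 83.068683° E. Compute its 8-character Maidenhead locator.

Offset from 180°W / 90°S: lon 263.06868°, lat 83.21120°.
Field: lon ⌊263.06868/20⌋ = 13 → N; lat ⌊83.21120/10⌋ = 8 → I.
Square: lon ⌊3.06868/2⌋ = 1; lat ⌊3.21120/1⌋ = 3.
Subsquare: lon ⌊1.06868/0.0833333⌋ = 12 → m; lat ⌊0.21120/0.0416667⌋ = 5 → f.
Extended square: lon ⌊0.06868/0.00833333⌋ = 8; lat ⌊0.00287/0.00416667⌋ = 0.

NI13mf80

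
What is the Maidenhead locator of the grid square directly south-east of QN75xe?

Longitude subsquare x = 23; +1 → 24, wraps to 0 = a, carry into square.
Longitude square 7; +1 → 8.
Latitude subsquare e = 4; −1 → 3 = d.

QN85ad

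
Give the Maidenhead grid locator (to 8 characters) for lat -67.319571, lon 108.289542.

Add 180° to longitude and 90° to latitude: 288.28954, 22.68043.
Field: 288.28954/20 → 14 → O, 22.68043/10 → 2 → C; chars OC.
Square: 8.28954/2 → 4, 2.68043/1 → 2; chars 42.
Subsquare: 0.28954/0.0833333 → 3 → d, 0.68043/0.0416667 → 16 → q; chars dq.
Extended square: 0.03954/0.00833333 → 4, 0.01376/0.00416667 → 3; chars 43.

OC42dq43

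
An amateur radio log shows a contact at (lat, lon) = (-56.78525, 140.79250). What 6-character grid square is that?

Offset from 180°W / 90°S: lon 320.7925°, lat 33.2148°.
Field: lon ⌊320.7925/20⌋ = 16 → Q; lat ⌊33.2148/10⌋ = 3 → D.
Square: lon ⌊0.7925/2⌋ = 0; lat ⌊3.2148/1⌋ = 3.
Subsquare: lon ⌊0.7925/0.0833333⌋ = 9 → j; lat ⌊0.2148/0.0416667⌋ = 5 → f.

QD03jf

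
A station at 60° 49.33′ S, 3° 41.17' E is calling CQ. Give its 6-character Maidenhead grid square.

JC19ue

Offset from 180°W / 90°S: lon 183.6862°, lat 29.1778°.
Field (20°×10°, letters A–R): 183.6862/20 → 9 → J, 29.1778/10 → 2 → C; chars JC.
Square (2°×1°, digits 0–9): 3.6862/2 → 1, 9.1778/1 → 9; chars 19.
Subsquare (5′×2.5′, letters a–x): 1.6862/0.0833333 → 20 → u, 0.1778/0.0416667 → 4 → e; chars ue.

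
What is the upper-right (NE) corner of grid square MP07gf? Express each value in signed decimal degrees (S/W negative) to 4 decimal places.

67.2500, 60.5833

Field M=12, P=15: +12·20° lon, +15·10° lat → SW at lon 60°, lat 60°.
Square 0, 7: +0·2° lon, +7·1° lat → SW at lon 60°, lat 67°.
Subsquare g=6, f=5: +6·0.0833333° lon, +5·0.0416667° lat → SW at lon 60.5°, lat 67.2083°.
Cell spans 0.0833333° lon × 0.0416667° lat. NE corner is SW corner plus one full cell.
latitude 67.2500, longitude 60.5833.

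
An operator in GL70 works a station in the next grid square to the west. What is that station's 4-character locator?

GL60

Longitude square 7; −1 → 6.
The latitude characters are unchanged.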